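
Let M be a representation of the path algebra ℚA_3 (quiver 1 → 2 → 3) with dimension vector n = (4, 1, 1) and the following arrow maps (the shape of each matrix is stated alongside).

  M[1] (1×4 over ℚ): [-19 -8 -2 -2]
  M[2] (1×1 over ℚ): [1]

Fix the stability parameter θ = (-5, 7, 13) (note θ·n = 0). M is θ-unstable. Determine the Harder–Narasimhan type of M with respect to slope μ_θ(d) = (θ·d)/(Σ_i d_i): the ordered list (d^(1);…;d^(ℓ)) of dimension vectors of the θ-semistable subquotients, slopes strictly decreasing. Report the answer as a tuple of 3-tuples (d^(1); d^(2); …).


Interval decomposition of M: I[1,1]^3, I[1,3].
HN type (ℓ=3): μ^(1)=13; μ^(2)=7; μ^(3)=-5

((0, 0, 1); (0, 1, 0); (4, 0, 0))


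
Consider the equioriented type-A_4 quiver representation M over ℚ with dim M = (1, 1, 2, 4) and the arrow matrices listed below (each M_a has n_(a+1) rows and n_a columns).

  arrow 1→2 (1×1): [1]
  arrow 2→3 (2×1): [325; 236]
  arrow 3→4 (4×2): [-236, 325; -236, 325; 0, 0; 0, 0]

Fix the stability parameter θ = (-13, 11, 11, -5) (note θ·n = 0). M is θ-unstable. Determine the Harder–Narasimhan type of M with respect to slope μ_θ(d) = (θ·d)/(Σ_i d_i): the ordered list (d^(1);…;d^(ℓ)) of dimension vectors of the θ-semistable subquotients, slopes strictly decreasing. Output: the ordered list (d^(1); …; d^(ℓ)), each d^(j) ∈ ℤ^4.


Via rank(M_{q-1}∘⋯∘M_p): M ≅ I[1,3], I[3,4], I[4,4]^3.
μ_θ-semistable layers: μ^(1)=11; μ^(2)=3; μ^(3)=-5; μ^(4)=-13

((0, 1, 1, 0); (0, 0, 1, 1); (0, 0, 0, 3); (1, 0, 0, 0))


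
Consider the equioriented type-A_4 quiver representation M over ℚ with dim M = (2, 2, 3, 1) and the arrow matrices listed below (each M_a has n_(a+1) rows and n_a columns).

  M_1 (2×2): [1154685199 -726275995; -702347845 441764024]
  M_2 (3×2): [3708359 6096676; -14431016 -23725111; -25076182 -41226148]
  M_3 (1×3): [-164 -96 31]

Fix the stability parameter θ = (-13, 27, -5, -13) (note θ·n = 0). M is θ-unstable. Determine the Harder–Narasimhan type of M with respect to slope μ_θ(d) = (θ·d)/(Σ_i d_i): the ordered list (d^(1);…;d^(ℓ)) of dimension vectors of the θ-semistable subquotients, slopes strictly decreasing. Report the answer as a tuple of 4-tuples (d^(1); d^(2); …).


Via rank(M_{q-1}∘⋯∘M_p): M ≅ I[1,3], I[1,4], I[3,3].
μ_θ-semistable layers: μ^(1)=11; μ^(2)=3; μ^(3)=-5; μ^(4)=-13

((0, 1, 1, 0); (0, 1, 1, 1); (0, 0, 1, 0); (2, 0, 0, 0))


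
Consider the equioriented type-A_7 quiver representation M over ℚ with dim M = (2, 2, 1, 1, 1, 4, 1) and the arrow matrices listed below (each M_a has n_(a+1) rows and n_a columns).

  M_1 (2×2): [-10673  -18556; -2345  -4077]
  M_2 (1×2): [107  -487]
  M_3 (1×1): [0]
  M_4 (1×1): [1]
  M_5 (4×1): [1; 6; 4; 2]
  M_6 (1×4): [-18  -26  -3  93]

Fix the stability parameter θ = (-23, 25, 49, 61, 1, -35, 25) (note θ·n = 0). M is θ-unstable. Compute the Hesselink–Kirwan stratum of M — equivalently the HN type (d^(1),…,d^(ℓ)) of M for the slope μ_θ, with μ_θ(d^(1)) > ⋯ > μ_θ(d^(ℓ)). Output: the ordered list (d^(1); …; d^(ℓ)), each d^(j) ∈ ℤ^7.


Interval decomposition of M: I[1,2], I[1,3], I[4,6], I[6,6]^2, I[6,7].
HN type (ℓ=5): μ^(1)=49; μ^(2)=25; μ^(3)=9; μ^(4)=-23; μ^(5)=-35

((0, 0, 1, 0, 0, 0, 0); (0, 2, 0, 0, 0, 0, 1); (0, 0, 0, 1, 1, 1, 0); (2, 0, 0, 0, 0, 0, 0); (0, 0, 0, 0, 0, 3, 0))


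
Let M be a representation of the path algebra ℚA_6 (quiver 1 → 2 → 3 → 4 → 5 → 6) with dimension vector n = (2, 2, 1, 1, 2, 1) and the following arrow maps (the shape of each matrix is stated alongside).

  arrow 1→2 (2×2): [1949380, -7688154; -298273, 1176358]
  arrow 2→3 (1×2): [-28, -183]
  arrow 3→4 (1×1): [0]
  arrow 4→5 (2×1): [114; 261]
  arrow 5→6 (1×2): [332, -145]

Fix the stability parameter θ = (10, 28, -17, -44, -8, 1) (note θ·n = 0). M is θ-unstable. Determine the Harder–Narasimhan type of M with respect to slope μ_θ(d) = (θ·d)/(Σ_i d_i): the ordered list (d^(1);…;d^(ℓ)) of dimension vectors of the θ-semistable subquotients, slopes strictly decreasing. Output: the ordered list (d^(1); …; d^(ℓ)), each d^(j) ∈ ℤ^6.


Interval decomposition of M: I[1,2], I[1,3], I[4,6], I[5,5].
HN type (ℓ=6): μ^(1)=28; μ^(2)=10; μ^(3)=7; μ^(4)=1; μ^(5)=-8; μ^(6)=-44

((0, 1, 0, 0, 0, 0); (1, 0, 0, 0, 0, 0); (1, 1, 1, 0, 0, 0); (0, 0, 0, 0, 0, 1); (0, 0, 0, 0, 2, 0); (0, 0, 0, 1, 0, 0))


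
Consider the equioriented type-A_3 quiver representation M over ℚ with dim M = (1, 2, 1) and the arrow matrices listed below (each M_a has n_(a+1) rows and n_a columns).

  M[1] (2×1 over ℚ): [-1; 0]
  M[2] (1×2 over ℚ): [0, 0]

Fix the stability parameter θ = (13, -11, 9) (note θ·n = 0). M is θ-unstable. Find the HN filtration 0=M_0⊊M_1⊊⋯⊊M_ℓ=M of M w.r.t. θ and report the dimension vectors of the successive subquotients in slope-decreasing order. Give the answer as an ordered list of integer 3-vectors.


Via rank(M_{q-1}∘⋯∘M_p): M ≅ I[1,2], I[2,2], I[3,3].
μ_θ-semistable layers: μ^(1)=9; μ^(2)=1; μ^(3)=-11

((0, 0, 1); (1, 1, 0); (0, 1, 0))


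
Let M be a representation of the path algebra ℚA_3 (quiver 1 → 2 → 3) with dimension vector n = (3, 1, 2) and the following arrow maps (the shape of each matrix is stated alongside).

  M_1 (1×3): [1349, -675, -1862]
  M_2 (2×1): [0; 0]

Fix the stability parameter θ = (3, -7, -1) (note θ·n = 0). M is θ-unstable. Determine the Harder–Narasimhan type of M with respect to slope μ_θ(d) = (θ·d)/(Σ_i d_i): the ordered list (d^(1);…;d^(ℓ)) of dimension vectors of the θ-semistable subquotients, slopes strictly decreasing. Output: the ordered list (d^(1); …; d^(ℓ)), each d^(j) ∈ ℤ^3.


Via rank(M_{q-1}∘⋯∘M_p): M ≅ I[1,1]^2, I[1,2], I[3,3]^2.
μ_θ-semistable layers: μ^(1)=3; μ^(2)=-1; μ^(3)=-2

((2, 0, 0); (0, 0, 2); (1, 1, 0))


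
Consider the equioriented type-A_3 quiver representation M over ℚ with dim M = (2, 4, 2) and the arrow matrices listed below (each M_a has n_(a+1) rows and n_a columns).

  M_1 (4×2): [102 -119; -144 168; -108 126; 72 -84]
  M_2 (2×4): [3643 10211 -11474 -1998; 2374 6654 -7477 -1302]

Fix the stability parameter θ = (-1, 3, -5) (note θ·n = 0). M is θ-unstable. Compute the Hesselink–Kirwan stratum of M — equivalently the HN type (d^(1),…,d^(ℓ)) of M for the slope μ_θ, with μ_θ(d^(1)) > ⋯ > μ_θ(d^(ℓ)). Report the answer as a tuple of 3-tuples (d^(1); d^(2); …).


Barcode: M ≅ I[1,1], I[1,3], I[2,2]^2, I[2,3]. HN layers by μ_θ (2 steps, strictly decreasing):
  μ^(1)=3; μ^(2)=-1

((0, 2, 0); (2, 2, 2))


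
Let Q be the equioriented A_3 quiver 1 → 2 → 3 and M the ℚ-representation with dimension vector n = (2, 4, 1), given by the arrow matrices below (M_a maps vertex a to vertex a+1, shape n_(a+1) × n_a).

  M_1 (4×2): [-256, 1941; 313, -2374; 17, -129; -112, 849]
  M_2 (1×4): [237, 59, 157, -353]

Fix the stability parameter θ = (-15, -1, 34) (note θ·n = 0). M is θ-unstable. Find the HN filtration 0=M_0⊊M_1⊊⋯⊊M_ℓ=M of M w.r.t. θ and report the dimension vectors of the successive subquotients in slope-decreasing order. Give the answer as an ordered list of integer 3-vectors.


Interval decomposition of M: I[1,2], I[1,3], I[2,2]^2.
HN type (ℓ=3): μ^(1)=34; μ^(2)=-1; μ^(3)=-15

((0, 0, 1); (0, 4, 0); (2, 0, 0))


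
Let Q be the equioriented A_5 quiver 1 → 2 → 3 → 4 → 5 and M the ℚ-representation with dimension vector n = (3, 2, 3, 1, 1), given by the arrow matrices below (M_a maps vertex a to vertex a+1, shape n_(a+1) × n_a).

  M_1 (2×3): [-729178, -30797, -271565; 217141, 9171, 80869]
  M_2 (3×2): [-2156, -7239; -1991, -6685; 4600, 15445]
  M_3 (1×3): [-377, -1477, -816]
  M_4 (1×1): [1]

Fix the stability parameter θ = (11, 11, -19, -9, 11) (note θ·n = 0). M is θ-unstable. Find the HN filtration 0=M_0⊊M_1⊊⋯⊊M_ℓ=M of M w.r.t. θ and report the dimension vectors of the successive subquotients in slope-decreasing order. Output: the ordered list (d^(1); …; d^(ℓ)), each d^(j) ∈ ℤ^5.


Barcode: M ≅ I[1,1], I[1,3], I[1,5], I[3,3]. HN layers by μ_θ (4 steps, strictly decreasing):
  μ^(1)=11; μ^(2)=1; μ^(3)=-3/2; μ^(4)=-19

((1, 0, 0, 0, 1); (1, 1, 1, 0, 0); (1, 1, 1, 1, 0); (0, 0, 1, 0, 0))


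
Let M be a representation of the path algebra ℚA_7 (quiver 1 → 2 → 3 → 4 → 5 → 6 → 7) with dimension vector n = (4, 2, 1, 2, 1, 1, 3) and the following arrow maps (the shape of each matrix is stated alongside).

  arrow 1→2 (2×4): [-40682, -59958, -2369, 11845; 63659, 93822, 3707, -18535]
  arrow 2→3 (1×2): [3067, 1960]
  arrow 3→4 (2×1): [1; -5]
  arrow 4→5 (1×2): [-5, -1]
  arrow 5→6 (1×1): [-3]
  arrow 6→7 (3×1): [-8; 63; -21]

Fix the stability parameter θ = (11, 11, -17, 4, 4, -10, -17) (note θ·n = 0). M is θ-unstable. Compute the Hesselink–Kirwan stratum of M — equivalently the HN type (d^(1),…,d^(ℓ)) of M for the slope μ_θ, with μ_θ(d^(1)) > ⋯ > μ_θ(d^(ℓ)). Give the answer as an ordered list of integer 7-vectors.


Interval decomposition of M: I[1,1]^2, I[1,2], I[1,4], I[4,7], I[7,7]^2.
HN type (ℓ=5): μ^(1)=11; μ^(2)=4; μ^(3)=5/3; μ^(4)=-19/4; μ^(5)=-17

((3, 1, 0, 0, 0, 0, 0); (0, 0, 0, 1, 0, 0, 0); (1, 1, 1, 0, 0, 0, 0); (0, 0, 0, 1, 1, 1, 1); (0, 0, 0, 0, 0, 0, 2))


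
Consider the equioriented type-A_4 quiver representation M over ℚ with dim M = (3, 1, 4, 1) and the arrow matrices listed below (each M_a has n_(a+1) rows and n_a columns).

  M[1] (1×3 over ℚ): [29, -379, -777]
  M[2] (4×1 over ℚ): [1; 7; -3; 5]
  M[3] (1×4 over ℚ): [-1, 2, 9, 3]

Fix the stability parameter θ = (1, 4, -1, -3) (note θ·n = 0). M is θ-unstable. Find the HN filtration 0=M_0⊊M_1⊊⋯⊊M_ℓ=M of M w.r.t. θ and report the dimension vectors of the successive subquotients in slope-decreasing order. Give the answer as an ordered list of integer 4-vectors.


Interval decomposition of M: I[1,1]^2, I[1,4], I[3,3]^3.
HN type (ℓ=3): μ^(1)=1; μ^(2)=1/4; μ^(3)=-1

((2, 0, 0, 0); (1, 1, 1, 1); (0, 0, 3, 0))


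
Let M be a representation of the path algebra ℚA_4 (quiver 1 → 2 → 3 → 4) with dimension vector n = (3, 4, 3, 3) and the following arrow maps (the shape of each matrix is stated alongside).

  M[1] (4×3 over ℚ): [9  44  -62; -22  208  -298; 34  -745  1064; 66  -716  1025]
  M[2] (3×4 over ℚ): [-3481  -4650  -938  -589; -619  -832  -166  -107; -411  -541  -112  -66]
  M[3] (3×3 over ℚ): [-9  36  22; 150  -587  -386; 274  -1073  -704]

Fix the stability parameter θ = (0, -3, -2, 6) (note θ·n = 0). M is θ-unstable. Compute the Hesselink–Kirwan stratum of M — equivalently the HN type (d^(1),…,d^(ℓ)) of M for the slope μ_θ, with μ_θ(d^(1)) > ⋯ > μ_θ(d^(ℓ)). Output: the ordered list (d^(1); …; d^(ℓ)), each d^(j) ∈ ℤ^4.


Barcode: M ≅ I[1,4]^3, I[2,2]. HN layers by μ_θ (3 steps, strictly decreasing):
  μ^(1)=6; μ^(2)=-5/3; μ^(3)=-3

((0, 0, 0, 3); (3, 3, 3, 0); (0, 1, 0, 0))


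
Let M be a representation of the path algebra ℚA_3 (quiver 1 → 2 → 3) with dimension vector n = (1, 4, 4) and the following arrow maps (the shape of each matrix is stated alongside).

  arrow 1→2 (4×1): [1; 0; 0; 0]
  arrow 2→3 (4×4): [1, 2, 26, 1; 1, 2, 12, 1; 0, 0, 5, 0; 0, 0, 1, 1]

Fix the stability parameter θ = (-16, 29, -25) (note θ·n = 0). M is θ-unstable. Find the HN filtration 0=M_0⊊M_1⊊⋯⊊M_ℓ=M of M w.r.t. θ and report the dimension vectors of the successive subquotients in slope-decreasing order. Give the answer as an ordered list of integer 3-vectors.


Via rank(M_{q-1}∘⋯∘M_p): M ≅ I[1,3], I[2,2], I[2,3]^2, I[3,3].
μ_θ-semistable layers: μ^(1)=29; μ^(2)=2; μ^(3)=-16; μ^(4)=-25

((0, 1, 0); (0, 3, 3); (1, 0, 0); (0, 0, 1))


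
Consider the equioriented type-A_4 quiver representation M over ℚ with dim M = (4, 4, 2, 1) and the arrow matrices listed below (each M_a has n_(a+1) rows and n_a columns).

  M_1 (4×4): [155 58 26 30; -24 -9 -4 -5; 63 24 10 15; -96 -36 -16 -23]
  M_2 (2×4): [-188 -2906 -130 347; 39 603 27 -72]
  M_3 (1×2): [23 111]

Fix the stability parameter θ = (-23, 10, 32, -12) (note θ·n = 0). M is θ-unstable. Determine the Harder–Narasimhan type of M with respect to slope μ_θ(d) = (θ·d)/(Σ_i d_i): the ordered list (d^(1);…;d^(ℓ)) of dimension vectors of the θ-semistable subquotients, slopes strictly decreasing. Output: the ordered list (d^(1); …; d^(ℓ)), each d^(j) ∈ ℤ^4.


Via rank(M_{q-1}∘⋯∘M_p): M ≅ I[1,1], I[1,2], I[1,3], I[1,4], I[2,2].
μ_θ-semistable layers: μ^(1)=32; μ^(2)=10; μ^(3)=-23

((0, 0, 1, 0); (0, 4, 1, 1); (4, 0, 0, 0))


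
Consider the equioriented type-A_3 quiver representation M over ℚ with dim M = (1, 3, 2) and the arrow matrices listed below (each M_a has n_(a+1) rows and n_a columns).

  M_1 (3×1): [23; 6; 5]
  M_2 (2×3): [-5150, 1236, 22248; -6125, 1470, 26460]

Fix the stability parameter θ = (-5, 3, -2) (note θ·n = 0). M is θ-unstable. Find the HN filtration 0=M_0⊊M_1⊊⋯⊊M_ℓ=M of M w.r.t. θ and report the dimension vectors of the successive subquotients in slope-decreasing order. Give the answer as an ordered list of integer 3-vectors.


Barcode: M ≅ I[1,3], I[2,2]^2, I[3,3]. HN layers by μ_θ (4 steps, strictly decreasing):
  μ^(1)=3; μ^(2)=1/2; μ^(3)=-2; μ^(4)=-5

((0, 2, 0); (0, 1, 1); (0, 0, 1); (1, 0, 0))


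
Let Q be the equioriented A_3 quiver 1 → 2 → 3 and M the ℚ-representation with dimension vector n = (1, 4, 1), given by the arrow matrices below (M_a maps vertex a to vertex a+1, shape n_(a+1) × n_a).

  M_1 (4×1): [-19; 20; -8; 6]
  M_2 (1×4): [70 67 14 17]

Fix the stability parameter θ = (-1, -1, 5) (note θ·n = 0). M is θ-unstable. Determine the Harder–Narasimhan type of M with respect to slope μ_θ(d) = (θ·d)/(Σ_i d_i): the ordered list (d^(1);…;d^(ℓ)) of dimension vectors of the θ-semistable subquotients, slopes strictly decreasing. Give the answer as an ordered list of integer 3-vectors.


Interval decomposition of M: I[1,2], I[2,2]^2, I[2,3].
HN type (ℓ=2): μ^(1)=5; μ^(2)=-1

((0, 0, 1); (1, 4, 0))


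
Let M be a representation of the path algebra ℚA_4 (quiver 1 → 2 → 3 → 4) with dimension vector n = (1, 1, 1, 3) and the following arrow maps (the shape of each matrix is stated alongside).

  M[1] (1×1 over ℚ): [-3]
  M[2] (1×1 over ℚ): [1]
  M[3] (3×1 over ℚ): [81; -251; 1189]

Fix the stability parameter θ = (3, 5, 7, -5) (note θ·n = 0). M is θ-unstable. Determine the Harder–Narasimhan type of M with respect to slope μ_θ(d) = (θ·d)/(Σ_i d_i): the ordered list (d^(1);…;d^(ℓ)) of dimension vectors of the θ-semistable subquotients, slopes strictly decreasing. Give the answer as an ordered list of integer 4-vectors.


Barcode: M ≅ I[1,4], I[4,4]^2. HN layers by μ_θ (2 steps, strictly decreasing):
  μ^(1)=5/2; μ^(2)=-5

((1, 1, 1, 1); (0, 0, 0, 2))


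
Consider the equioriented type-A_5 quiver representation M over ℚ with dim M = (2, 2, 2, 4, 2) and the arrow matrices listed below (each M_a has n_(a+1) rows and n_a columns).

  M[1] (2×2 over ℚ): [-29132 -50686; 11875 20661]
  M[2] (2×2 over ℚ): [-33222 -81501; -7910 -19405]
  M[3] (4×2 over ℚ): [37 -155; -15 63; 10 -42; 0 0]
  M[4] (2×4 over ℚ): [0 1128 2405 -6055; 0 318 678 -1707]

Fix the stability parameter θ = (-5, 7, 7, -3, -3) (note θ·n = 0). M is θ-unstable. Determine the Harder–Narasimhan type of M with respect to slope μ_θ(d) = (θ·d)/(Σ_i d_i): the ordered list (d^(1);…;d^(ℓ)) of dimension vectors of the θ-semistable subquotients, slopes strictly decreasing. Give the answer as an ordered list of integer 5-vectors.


Barcode: M ≅ I[1,2], I[1,4], I[3,5], I[4,4], I[4,5]. HN layers by μ_θ (5 steps, strictly decreasing):
  μ^(1)=7; μ^(2)=11/3; μ^(3)=1/3; μ^(4)=-3; μ^(5)=-5

((0, 1, 0, 0, 0); (0, 1, 1, 1, 0); (0, 0, 1, 1, 1); (0, 0, 0, 2, 1); (2, 0, 0, 0, 0))


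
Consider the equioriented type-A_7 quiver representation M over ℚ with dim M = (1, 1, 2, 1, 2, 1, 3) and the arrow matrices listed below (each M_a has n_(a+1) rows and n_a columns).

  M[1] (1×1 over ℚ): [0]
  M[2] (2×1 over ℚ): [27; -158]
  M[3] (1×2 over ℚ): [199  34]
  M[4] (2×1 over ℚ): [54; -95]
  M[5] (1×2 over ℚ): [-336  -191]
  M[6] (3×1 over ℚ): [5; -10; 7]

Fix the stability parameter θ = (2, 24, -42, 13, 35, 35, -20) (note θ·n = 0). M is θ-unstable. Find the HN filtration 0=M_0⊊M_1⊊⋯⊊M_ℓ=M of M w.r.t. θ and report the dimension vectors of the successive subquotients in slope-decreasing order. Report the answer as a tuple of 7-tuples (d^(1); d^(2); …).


Via rank(M_{q-1}∘⋯∘M_p): M ≅ I[1,1], I[2,7], I[3,3], I[5,5], I[7,7]^2.
μ_θ-semistable layers: μ^(1)=35; μ^(2)=50/3; μ^(3)=13; μ^(4)=2; μ^(5)=-9; μ^(6)=-20; μ^(7)=-42

((0, 0, 0, 0, 1, 0, 0); (0, 0, 0, 0, 1, 1, 1); (0, 0, 0, 1, 0, 0, 0); (1, 0, 0, 0, 0, 0, 0); (0, 1, 1, 0, 0, 0, 0); (0, 0, 0, 0, 0, 0, 2); (0, 0, 1, 0, 0, 0, 0))


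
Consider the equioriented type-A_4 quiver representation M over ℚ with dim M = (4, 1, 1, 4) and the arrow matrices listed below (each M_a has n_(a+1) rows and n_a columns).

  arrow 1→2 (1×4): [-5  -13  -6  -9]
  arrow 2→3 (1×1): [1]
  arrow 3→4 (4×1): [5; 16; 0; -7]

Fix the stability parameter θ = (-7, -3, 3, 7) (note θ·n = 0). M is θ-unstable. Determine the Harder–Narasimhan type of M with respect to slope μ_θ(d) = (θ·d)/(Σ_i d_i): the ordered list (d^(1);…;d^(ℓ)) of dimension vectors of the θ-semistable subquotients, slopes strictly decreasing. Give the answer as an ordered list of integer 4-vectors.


Interval decomposition of M: I[1,1]^3, I[1,4], I[4,4]^3.
HN type (ℓ=4): μ^(1)=7; μ^(2)=3; μ^(3)=-3; μ^(4)=-7

((0, 0, 0, 4); (0, 0, 1, 0); (0, 1, 0, 0); (4, 0, 0, 0))


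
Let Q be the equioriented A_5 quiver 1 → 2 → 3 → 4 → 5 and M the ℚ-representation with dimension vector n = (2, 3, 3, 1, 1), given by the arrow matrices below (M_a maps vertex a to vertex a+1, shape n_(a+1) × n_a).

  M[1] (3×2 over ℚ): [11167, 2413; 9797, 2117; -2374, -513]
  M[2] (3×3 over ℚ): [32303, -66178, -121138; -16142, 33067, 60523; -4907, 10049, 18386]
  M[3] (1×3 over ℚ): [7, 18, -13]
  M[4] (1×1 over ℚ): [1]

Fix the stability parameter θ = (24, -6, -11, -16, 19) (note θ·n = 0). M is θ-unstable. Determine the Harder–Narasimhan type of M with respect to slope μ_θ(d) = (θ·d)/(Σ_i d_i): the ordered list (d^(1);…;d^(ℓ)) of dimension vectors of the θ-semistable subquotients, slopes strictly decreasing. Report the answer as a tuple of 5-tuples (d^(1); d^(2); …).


Barcode: M ≅ I[1,3], I[1,5], I[2,3]. HN layers by μ_θ (4 steps, strictly decreasing):
  μ^(1)=19; μ^(2)=7/3; μ^(3)=-9/4; μ^(4)=-17/2

((0, 0, 0, 0, 1); (1, 1, 1, 0, 0); (1, 1, 1, 1, 0); (0, 1, 1, 0, 0))


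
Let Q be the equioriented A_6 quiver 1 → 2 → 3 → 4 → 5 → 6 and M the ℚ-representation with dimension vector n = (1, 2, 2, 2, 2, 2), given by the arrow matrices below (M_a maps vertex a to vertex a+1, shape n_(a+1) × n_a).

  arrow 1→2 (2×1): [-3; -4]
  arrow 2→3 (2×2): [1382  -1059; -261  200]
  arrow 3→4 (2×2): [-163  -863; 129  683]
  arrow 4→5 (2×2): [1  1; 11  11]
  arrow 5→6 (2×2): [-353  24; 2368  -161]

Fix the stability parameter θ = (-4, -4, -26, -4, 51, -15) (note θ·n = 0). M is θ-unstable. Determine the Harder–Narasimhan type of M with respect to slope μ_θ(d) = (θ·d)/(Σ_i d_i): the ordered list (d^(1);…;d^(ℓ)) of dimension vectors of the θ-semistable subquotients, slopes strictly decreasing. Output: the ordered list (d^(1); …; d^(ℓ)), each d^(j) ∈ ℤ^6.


Via rank(M_{q-1}∘⋯∘M_p): M ≅ I[1,4], I[2,6], I[5,6].
μ_θ-semistable layers: μ^(1)=18; μ^(2)=-4; μ^(3)=-34/3; μ^(4)=-15

((0, 0, 0, 0, 2, 2); (0, 0, 0, 2, 0, 0); (1, 1, 1, 0, 0, 0); (0, 1, 1, 0, 0, 0))


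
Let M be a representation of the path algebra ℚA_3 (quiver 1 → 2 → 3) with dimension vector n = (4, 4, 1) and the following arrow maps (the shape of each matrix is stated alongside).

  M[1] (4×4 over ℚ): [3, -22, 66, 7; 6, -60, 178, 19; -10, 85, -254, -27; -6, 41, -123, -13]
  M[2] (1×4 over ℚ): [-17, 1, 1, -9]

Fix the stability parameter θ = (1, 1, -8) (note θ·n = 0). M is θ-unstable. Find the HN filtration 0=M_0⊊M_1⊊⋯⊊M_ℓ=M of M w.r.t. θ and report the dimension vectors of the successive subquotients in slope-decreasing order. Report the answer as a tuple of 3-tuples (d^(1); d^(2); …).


Interval decomposition of M: I[1,2]^3, I[1,3].
HN type (ℓ=2): μ^(1)=1; μ^(2)=-2

((3, 3, 0); (1, 1, 1))


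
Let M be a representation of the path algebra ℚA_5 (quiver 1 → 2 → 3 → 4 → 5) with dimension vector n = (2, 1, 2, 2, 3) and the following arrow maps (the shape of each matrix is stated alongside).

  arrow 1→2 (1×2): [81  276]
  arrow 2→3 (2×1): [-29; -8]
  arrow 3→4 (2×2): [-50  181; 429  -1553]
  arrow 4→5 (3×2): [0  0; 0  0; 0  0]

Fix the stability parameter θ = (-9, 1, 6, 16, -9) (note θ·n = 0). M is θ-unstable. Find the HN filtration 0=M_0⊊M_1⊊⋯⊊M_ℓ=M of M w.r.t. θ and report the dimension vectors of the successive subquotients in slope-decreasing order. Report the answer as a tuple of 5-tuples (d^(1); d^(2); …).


Interval decomposition of M: I[1,1], I[1,4], I[3,4], I[5,5]^3.
HN type (ℓ=4): μ^(1)=16; μ^(2)=6; μ^(3)=1; μ^(4)=-9

((0, 0, 0, 2, 0); (0, 0, 2, 0, 0); (0, 1, 0, 0, 0); (2, 0, 0, 0, 3))


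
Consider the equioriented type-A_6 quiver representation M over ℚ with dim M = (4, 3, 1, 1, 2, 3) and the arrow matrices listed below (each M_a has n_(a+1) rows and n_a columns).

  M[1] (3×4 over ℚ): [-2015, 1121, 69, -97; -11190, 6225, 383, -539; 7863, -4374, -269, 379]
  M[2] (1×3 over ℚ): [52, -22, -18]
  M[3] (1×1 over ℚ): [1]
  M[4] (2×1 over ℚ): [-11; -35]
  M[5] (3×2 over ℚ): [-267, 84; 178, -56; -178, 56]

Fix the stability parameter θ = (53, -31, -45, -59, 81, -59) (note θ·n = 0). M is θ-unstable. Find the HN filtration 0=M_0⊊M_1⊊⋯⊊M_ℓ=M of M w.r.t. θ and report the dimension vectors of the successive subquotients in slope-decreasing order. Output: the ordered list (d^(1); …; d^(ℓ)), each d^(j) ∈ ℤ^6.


Via rank(M_{q-1}∘⋯∘M_p): M ≅ I[1,1], I[1,2]^2, I[1,6], I[5,5], I[6,6]^2.
μ_θ-semistable layers: μ^(1)=81; μ^(2)=53; μ^(3)=11; μ^(4)=-41/2; μ^(5)=-59

((0, 0, 0, 0, 1, 0); (1, 0, 0, 0, 0, 0); (2, 2, 0, 0, 1, 1); (1, 1, 1, 1, 0, 0); (0, 0, 0, 0, 0, 2))


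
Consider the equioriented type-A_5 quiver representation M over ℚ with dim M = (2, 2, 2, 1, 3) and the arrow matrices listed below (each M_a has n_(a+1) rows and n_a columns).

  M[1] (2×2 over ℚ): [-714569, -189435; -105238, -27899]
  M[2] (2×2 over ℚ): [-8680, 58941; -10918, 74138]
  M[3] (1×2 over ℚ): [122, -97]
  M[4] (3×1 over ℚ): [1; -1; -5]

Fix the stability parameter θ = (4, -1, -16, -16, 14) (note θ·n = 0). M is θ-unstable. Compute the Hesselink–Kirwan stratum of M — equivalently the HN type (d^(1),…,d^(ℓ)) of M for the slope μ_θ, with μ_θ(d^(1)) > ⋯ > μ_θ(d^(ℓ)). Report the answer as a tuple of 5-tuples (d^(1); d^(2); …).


Interval decomposition of M: I[1,3], I[1,5], I[5,5]^2.
HN type (ℓ=3): μ^(1)=14; μ^(2)=-13/3; μ^(3)=-29/4

((0, 0, 0, 0, 3); (1, 1, 1, 0, 0); (1, 1, 1, 1, 0))


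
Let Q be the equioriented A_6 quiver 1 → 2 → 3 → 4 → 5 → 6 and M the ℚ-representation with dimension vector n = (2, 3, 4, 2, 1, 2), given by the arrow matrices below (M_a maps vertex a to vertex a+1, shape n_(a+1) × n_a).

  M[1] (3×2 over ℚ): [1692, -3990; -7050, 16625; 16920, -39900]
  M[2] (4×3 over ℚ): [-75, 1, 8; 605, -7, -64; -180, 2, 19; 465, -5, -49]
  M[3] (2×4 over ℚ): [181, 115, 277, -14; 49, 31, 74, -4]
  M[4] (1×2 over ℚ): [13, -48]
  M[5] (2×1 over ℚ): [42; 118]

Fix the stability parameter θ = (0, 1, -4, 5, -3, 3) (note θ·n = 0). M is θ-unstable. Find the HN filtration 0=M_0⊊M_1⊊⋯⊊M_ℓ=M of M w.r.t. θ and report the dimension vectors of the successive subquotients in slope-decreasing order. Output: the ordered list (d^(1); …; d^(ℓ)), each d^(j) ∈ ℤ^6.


Interval decomposition of M: I[1,1], I[1,3], I[2,2], I[2,6], I[3,3], I[3,4], I[6,6].
HN type (ℓ=7): μ^(1)=5; μ^(2)=3; μ^(3)=1; μ^(4)=0; μ^(5)=-1; μ^(6)=-3/2; μ^(7)=-4

((0, 0, 0, 1, 0, 0); (0, 0, 0, 0, 0, 2); (0, 1, 0, 1, 1, 0); (1, 0, 0, 0, 0, 0); (1, 1, 1, 0, 0, 0); (0, 1, 1, 0, 0, 0); (0, 0, 2, 0, 0, 0))


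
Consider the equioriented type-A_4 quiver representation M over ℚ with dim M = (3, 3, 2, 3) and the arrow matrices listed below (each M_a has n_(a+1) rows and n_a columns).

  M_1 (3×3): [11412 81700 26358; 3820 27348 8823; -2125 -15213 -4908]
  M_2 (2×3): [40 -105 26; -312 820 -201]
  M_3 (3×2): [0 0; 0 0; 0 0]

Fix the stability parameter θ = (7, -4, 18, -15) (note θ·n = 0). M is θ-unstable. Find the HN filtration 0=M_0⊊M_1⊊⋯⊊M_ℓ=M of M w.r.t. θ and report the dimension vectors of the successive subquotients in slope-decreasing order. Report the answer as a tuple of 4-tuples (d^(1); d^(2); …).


Barcode: M ≅ I[1,1], I[1,3]^2, I[2,2], I[4,4]^3. HN layers by μ_θ (5 steps, strictly decreasing):
  μ^(1)=18; μ^(2)=7; μ^(3)=3/2; μ^(4)=-4; μ^(5)=-15

((0, 0, 2, 0); (1, 0, 0, 0); (2, 2, 0, 0); (0, 1, 0, 0); (0, 0, 0, 3))


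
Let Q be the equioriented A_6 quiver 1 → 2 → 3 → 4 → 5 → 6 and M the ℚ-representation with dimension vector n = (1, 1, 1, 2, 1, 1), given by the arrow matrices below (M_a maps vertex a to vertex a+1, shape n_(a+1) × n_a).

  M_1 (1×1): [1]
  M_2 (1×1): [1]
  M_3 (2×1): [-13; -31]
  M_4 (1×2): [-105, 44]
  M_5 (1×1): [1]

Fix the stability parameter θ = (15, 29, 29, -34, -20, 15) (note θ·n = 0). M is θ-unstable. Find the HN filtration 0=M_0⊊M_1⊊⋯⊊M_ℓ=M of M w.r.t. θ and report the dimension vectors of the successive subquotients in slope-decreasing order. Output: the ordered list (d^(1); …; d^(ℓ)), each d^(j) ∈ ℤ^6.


Barcode: M ≅ I[1,6], I[4,4]. HN layers by μ_θ (3 steps, strictly decreasing):
  μ^(1)=15; μ^(2)=19/5; μ^(3)=-34

((0, 0, 0, 0, 0, 1); (1, 1, 1, 1, 1, 0); (0, 0, 0, 1, 0, 0))


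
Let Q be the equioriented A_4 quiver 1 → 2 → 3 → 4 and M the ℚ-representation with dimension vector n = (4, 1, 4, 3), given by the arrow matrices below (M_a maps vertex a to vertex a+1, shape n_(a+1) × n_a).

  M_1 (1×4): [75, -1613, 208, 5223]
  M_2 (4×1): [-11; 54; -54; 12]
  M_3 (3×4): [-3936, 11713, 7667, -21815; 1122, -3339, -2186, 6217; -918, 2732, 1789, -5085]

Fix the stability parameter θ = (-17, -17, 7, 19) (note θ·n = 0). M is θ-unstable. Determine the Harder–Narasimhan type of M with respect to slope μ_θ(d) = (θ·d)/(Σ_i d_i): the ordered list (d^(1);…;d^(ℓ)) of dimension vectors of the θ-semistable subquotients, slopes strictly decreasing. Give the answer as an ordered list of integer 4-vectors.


Interval decomposition of M: I[1,1]^3, I[1,3], I[3,4]^3.
HN type (ℓ=3): μ^(1)=19; μ^(2)=7; μ^(3)=-17

((0, 0, 0, 3); (0, 0, 4, 0); (4, 1, 0, 0))


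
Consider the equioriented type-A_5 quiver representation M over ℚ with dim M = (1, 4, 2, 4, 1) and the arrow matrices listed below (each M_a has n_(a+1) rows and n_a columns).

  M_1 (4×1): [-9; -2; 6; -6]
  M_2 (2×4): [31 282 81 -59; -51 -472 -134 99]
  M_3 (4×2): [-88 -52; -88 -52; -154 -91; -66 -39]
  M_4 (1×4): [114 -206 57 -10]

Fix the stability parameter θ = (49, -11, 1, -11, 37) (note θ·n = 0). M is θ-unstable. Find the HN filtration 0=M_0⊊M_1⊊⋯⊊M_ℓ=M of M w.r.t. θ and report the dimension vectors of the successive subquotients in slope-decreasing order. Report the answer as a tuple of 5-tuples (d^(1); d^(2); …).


Barcode: M ≅ I[1,5], I[2,2]^2, I[2,3], I[4,4]^3. HN layers by μ_θ (4 steps, strictly decreasing):
  μ^(1)=37; μ^(2)=7; μ^(3)=1; μ^(4)=-11

((0, 0, 0, 0, 1); (1, 1, 1, 1, 0); (0, 0, 1, 0, 0); (0, 3, 0, 3, 0))


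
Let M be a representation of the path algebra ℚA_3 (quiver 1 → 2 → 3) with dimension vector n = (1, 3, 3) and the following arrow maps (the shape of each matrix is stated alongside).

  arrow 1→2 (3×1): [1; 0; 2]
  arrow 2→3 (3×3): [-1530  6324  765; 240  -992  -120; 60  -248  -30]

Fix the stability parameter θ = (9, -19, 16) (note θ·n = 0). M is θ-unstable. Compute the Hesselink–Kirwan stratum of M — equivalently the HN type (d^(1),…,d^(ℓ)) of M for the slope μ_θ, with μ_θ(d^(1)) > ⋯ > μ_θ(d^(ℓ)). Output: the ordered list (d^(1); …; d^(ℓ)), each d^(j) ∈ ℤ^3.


Interval decomposition of M: I[1,2], I[2,2], I[2,3], I[3,3]^2.
HN type (ℓ=3): μ^(1)=16; μ^(2)=-5; μ^(3)=-19

((0, 0, 3); (1, 1, 0); (0, 2, 0))


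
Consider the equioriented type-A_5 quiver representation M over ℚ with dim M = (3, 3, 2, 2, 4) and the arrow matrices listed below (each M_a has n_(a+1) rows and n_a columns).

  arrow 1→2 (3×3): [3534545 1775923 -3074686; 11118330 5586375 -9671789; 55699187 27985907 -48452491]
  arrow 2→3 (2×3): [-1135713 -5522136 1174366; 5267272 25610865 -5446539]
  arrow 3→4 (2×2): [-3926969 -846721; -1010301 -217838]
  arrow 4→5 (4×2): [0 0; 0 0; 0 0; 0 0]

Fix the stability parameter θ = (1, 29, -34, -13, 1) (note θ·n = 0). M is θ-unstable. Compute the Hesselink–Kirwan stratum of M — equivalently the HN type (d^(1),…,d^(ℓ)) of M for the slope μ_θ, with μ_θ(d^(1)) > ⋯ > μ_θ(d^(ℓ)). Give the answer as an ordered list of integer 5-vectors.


Interval decomposition of M: I[1,2], I[1,4]^2, I[5,5]^4.
HN type (ℓ=3): μ^(1)=29; μ^(2)=1; μ^(3)=-17/4

((0, 1, 0, 0, 0); (1, 0, 0, 0, 4); (2, 2, 2, 2, 0))


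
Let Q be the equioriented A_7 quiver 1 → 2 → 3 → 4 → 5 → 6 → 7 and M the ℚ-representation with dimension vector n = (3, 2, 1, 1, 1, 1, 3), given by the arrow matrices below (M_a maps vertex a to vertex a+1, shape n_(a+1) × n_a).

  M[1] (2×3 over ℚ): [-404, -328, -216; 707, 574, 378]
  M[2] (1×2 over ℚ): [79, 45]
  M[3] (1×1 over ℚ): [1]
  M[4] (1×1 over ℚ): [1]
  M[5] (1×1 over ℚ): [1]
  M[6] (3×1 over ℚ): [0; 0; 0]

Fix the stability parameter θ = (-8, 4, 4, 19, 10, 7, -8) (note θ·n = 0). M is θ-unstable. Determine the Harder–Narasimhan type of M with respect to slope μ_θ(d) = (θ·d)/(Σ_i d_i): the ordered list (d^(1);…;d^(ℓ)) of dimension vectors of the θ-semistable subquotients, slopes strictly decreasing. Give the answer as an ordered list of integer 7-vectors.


Interval decomposition of M: I[1,1]^2, I[1,6], I[2,2], I[7,7]^3.
HN type (ℓ=3): μ^(1)=12; μ^(2)=4; μ^(3)=-8

((0, 0, 0, 1, 1, 1, 0); (0, 2, 1, 0, 0, 0, 0); (3, 0, 0, 0, 0, 0, 3))


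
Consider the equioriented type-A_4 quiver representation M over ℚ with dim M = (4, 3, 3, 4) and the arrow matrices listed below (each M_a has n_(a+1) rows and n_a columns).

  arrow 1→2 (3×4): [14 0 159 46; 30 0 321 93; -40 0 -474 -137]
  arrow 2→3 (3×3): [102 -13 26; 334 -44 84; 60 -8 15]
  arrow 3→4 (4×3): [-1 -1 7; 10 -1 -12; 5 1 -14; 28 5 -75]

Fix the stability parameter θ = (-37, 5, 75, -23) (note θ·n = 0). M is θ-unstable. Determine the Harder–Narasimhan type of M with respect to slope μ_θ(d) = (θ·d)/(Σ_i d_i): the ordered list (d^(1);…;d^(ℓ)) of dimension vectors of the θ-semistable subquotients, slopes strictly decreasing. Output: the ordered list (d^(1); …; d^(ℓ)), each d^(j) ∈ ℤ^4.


Via rank(M_{q-1}∘⋯∘M_p): M ≅ I[1,1]^2, I[1,4]^2, I[2,4], I[4,4].
μ_θ-semistable layers: μ^(1)=26; μ^(2)=5; μ^(3)=-23; μ^(4)=-37

((0, 0, 3, 3); (0, 3, 0, 0); (0, 0, 0, 1); (4, 0, 0, 0))


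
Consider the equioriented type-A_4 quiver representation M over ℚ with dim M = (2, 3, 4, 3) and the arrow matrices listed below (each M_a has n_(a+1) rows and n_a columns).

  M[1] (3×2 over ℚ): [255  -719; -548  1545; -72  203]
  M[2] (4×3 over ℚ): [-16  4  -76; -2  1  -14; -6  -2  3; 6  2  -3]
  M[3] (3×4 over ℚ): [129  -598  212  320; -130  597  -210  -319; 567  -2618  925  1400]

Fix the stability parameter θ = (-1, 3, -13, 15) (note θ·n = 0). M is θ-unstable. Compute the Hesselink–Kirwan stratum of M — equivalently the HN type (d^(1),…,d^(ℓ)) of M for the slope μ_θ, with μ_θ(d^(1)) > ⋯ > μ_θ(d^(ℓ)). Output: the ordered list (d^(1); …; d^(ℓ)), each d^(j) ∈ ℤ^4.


Via rank(M_{q-1}∘⋯∘M_p): M ≅ I[1,2], I[1,4], I[2,4], I[3,3], I[3,4].
μ_θ-semistable layers: μ^(1)=15; μ^(2)=3; μ^(3)=-1; μ^(4)=-11/3; μ^(5)=-5; μ^(6)=-13

((0, 0, 0, 3); (0, 1, 0, 0); (1, 0, 0, 0); (1, 1, 1, 0); (0, 1, 1, 0); (0, 0, 2, 0))


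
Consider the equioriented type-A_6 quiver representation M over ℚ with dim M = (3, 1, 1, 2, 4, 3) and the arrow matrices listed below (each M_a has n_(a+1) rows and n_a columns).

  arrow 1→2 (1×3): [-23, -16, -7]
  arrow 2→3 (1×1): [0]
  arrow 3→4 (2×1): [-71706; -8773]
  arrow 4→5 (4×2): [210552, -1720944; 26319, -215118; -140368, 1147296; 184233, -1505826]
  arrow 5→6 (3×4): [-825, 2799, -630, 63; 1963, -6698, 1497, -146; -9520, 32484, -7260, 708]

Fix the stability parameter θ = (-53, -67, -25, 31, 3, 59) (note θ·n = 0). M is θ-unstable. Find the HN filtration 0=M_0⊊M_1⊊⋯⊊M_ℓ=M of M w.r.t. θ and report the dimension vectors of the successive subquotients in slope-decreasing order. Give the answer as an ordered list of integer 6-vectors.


Via rank(M_{q-1}∘⋯∘M_p): M ≅ I[1,1]^2, I[1,2], I[3,4], I[4,5], I[5,5], I[5,6]^2, I[6,6].
μ_θ-semistable layers: μ^(1)=59; μ^(2)=31; μ^(3)=17; μ^(4)=3; μ^(5)=-25; μ^(6)=-53; μ^(7)=-60

((0, 0, 0, 0, 0, 3); (0, 0, 0, 1, 0, 0); (0, 0, 0, 1, 1, 0); (0, 0, 0, 0, 3, 0); (0, 0, 1, 0, 0, 0); (2, 0, 0, 0, 0, 0); (1, 1, 0, 0, 0, 0))


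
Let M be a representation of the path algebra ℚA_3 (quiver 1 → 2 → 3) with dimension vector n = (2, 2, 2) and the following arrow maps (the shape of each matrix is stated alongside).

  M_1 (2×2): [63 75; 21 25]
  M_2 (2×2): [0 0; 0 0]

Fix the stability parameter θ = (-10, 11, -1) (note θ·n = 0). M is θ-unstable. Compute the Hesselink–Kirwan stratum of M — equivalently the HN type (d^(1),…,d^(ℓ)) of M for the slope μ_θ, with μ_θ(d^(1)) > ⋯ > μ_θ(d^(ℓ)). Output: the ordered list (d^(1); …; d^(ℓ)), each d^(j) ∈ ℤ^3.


Barcode: M ≅ I[1,1], I[1,2], I[2,2], I[3,3]^2. HN layers by μ_θ (3 steps, strictly decreasing):
  μ^(1)=11; μ^(2)=-1; μ^(3)=-10

((0, 2, 0); (0, 0, 2); (2, 0, 0))


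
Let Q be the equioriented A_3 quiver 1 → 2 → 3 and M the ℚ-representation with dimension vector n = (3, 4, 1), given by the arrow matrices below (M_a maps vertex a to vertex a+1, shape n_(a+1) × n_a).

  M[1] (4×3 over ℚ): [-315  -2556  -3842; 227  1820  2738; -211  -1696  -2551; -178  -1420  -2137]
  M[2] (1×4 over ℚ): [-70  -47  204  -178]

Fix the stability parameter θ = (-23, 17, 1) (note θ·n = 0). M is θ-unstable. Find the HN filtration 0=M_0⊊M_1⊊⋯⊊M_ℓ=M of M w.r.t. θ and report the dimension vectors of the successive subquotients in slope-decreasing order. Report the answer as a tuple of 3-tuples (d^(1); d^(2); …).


Via rank(M_{q-1}∘⋯∘M_p): M ≅ I[1,1], I[1,2], I[1,3], I[2,2]^2.
μ_θ-semistable layers: μ^(1)=17; μ^(2)=9; μ^(3)=-23

((0, 3, 0); (0, 1, 1); (3, 0, 0))


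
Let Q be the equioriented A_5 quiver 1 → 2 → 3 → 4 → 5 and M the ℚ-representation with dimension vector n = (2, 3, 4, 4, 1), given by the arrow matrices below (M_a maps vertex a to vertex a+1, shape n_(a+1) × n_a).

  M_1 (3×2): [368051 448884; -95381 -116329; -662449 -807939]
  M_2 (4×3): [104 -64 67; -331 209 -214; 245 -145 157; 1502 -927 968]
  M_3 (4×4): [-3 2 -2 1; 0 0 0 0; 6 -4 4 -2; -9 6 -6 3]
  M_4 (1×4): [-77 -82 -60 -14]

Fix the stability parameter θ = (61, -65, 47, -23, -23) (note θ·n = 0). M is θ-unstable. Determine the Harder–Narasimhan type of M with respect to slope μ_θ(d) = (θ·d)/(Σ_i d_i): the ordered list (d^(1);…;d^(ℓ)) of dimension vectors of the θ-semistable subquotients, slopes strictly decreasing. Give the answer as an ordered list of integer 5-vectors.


Barcode: M ≅ I[1,3]^2, I[2,5], I[3,3], I[4,4]^3. HN layers by μ_θ (5 steps, strictly decreasing):
  μ^(1)=47; μ^(2)=1/3; μ^(3)=-2; μ^(4)=-23; μ^(5)=-65

((0, 0, 3, 0, 0); (0, 0, 1, 1, 1); (2, 2, 0, 0, 0); (0, 0, 0, 3, 0); (0, 1, 0, 0, 0))


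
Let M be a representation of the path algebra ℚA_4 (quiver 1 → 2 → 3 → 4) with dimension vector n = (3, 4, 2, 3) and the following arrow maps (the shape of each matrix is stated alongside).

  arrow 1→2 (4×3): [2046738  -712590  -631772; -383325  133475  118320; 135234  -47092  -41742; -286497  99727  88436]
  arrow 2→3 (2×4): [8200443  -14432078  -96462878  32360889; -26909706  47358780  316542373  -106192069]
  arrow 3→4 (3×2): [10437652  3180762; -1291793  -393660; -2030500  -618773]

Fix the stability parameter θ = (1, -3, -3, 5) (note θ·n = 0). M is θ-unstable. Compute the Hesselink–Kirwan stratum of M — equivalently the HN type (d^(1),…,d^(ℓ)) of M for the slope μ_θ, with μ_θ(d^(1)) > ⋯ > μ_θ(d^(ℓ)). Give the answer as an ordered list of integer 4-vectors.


Barcode: M ≅ I[1,2], I[1,4]^2, I[2,2], I[4,4]. HN layers by μ_θ (4 steps, strictly decreasing):
  μ^(1)=5; μ^(2)=-1; μ^(3)=-5/3; μ^(4)=-3

((0, 0, 0, 3); (1, 1, 0, 0); (2, 2, 2, 0); (0, 1, 0, 0))


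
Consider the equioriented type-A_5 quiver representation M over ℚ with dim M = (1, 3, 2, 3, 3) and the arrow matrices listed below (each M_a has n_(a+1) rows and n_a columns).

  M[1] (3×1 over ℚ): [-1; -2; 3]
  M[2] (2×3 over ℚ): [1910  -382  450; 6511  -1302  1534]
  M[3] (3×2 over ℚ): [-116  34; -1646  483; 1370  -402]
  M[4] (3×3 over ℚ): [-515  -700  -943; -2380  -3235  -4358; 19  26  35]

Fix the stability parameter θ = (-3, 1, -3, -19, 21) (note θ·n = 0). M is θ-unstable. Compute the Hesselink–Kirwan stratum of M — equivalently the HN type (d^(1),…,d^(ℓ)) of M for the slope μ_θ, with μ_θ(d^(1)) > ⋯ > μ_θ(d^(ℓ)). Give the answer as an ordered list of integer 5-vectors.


Interval decomposition of M: I[1,5], I[2,2], I[2,5], I[4,4], I[5,5].
HN type (ℓ=5): μ^(1)=21; μ^(2)=1; μ^(3)=-6; μ^(4)=-7; μ^(5)=-19

((0, 0, 0, 0, 3); (0, 1, 0, 0, 0); (1, 1, 1, 1, 0); (0, 1, 1, 1, 0); (0, 0, 0, 1, 0))


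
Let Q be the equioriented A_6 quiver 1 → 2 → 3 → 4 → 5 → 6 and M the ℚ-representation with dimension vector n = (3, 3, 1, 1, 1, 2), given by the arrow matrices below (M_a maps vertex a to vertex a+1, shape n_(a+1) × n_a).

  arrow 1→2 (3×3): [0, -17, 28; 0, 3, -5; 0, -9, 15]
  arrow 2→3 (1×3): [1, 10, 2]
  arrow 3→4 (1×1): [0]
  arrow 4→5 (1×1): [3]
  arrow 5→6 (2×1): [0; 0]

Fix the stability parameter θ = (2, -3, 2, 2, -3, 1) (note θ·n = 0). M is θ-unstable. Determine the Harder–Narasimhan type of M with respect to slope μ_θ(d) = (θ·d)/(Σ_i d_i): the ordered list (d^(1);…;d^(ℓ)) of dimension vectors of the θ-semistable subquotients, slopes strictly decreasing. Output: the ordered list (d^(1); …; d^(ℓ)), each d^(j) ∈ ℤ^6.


Via rank(M_{q-1}∘⋯∘M_p): M ≅ I[1,1], I[1,2], I[1,3], I[2,2], I[4,5], I[6,6]^2.
μ_θ-semistable layers: μ^(1)=2; μ^(2)=1; μ^(3)=-1/2; μ^(4)=-3

((1, 0, 1, 0, 0, 0); (0, 0, 0, 0, 0, 2); (2, 2, 0, 1, 1, 0); (0, 1, 0, 0, 0, 0))


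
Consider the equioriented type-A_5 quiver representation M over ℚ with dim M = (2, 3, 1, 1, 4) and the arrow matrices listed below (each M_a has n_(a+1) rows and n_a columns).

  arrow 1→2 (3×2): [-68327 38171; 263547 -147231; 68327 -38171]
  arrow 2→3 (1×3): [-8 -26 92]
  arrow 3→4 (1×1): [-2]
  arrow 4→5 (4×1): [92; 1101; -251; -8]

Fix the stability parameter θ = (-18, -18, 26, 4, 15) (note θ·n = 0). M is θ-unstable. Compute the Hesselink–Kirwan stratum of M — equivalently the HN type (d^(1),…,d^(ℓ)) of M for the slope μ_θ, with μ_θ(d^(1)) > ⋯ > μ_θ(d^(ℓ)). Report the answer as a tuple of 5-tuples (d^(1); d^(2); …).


Via rank(M_{q-1}∘⋯∘M_p): M ≅ I[1,1], I[1,5], I[2,2]^2, I[5,5]^3.
μ_θ-semistable layers: μ^(1)=15; μ^(2)=-18

((0, 0, 1, 1, 4); (2, 3, 0, 0, 0))
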